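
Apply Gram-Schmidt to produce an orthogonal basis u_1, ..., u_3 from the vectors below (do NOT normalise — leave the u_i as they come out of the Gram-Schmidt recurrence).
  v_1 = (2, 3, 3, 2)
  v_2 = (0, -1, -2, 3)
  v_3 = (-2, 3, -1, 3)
Orthogonal basis:
  u_1 = (2, 3, 3, 2)
  u_2 = (3/13, -17/26, -43/26, 42/13)
  u_3 = (-982/355, 889/355, -299/355, 97/355)

Apply the Gram-Schmidt recurrence
  u_1 = v_1
  u_i = v_i − Σ_{j<i} ((v_i · u_j) / (u_j · u_j)) · u_j.

Step by step this gives:
  u_1 = (2, 3, 3, 2)
  u_2 = (3/13, -17/26, -43/26, 42/13)
  u_3 = (-982/355, 889/355, -299/355, 97/355)

Orthogonality check:
  u_2 · u_1 = 0 (should be 0)
  u_3 · u_1 = 0 (should be 0)
  u_3 · u_2 = 0 (should be 0)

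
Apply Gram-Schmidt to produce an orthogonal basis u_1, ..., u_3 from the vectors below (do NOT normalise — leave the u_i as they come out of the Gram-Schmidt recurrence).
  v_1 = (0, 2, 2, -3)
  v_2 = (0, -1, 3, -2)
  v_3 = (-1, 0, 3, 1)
Orthogonal basis:
  u_1 = (0, 2, 2, -3)
  u_2 = (0, -37/17, 31/17, -4/17)
  u_3 = (-1, 145/138, 203/138, 116/69)

Apply the Gram-Schmidt recurrence
  u_1 = v_1
  u_i = v_i − Σ_{j<i} ((v_i · u_j) / (u_j · u_j)) · u_j.

Step by step this gives:
  u_1 = (0, 2, 2, -3)
  u_2 = (0, -37/17, 31/17, -4/17)
  u_3 = (-1, 145/138, 203/138, 116/69)

Orthogonality check:
  u_2 · u_1 = 0 (should be 0)
  u_3 · u_1 = 0 (should be 0)
  u_3 · u_2 = 0 (should be 0)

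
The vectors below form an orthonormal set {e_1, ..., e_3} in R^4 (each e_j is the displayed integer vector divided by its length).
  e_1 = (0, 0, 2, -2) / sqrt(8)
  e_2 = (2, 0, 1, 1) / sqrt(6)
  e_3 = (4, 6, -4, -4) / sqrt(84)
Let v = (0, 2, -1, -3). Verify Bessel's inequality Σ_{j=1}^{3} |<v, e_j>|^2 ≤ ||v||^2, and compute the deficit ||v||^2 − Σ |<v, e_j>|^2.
Σ |<v, e_j>|^2 = 14; ||v||^2 = 14; deficit = 0

Write each e_j = u_j / sqrt(<u_j, u_j>) where u_j is the displayed integer vector. Then <v, e_j> = <v, u_j> / sqrt(<u_j, u_j>), so |<v, e_j>|^2 = <v, u_j>^2 / <u_j, u_j>.
Coefficients: <v, e_1> = 4/sqrt(8), <v, e_2> = -4/sqrt(6), <v, e_3> = 28/sqrt(84).
Square and sum: Σ |<v, e_j>|^2 = 14.
Compute ||v||^2 = v·v = 14.
Deficit = 14 − 14 = 0 ≥ 0, confirming Bessel's inequality. (The deficit equals ||v − Σ <v,e_j> e_j||^2, the squared distance from v to span{e_j}.)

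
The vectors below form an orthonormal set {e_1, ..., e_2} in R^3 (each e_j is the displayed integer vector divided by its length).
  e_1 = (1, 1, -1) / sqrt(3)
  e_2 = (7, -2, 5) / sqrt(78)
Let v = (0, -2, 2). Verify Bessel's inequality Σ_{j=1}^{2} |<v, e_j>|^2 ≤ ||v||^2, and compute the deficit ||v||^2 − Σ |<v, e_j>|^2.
Σ |<v, e_j>|^2 = 102/13; ||v||^2 = 8; deficit = 2/13

Write each e_j = u_j / sqrt(<u_j, u_j>) where u_j is the displayed integer vector. Then <v, e_j> = <v, u_j> / sqrt(<u_j, u_j>), so |<v, e_j>|^2 = <v, u_j>^2 / <u_j, u_j>.
Coefficients: <v, e_1> = -4/sqrt(3), <v, e_2> = 14/sqrt(78).
Square and sum: Σ |<v, e_j>|^2 = 102/13.
Compute ||v||^2 = v·v = 8.
Deficit = 8 − 102/13 = 2/13 ≥ 0, confirming Bessel's inequality. (The deficit equals ||v − Σ <v,e_j> e_j||^2, the squared distance from v to span{e_j}.)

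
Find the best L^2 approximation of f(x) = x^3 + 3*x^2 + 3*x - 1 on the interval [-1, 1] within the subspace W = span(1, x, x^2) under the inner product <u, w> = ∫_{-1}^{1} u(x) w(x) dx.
g(x) = 3*x^2 + 18*x/5 - 1

The best approximation g ∈ W is the orthogonal projection of f onto W. Writing g = a_0 + a_1 x + a_2 x^2, the coefficients solve the normal equations G · a = b where
  G_{ij} = <φ_i, φ_j> and b_i = <f, φ_i>, with φ_0 = 1, φ_1 = x, φ_2 = x^2.
G =
  [2, 0, 2/3]
  [0, 2/3, 0]
  [2/3, 0, 2/5],
b = (0, 12/5, 8/15).
Solving gives a_0 = -1, a_1 = 18/5, a_2 = 3, so
  g(x) = 3*x^2 + 18*x/5 - 1.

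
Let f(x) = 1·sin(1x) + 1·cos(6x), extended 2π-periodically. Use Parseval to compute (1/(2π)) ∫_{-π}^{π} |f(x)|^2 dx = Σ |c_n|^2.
Σ |c_n|^2 = 1

Expand |f|^2 and use orthogonality of {sin(nx), cos(mx)} on [-π, π]:
  ∫_{-π}^{π} sin(nx)^2 dx = π, ∫ cos(mx)^2 dx = π, and cross terms integrate to 0.
So ∫_{-π}^{π} f(x)^2 dx = 1^2 · π + 1^2 · π = (1 + 1)π.
Divide by 2π: (1 + 1)/2 = 1.
By Parseval, this equals Σ |c_n|^2.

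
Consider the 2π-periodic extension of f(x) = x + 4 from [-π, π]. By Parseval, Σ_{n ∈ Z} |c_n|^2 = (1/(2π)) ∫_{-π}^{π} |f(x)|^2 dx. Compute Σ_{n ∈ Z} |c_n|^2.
Σ |c_n|^2 = π^2/3 + 16

Expand and integrate term by term over [-π, π]:
  ∫ (x)^2 dx = 1·(2π^3/3); ∫ 2·1·(4)·x dx = 0 (odd integrand); ∫ 4^2 dx = 16·2π.
So (1/(2π)) ∫_{-π}^{π} (x + 4)^2 dx = 1π^2/3 + 16 = π^2/3 + 16.
Parseval ⇒ Σ |c_n|^2 = π^2/3 + 16.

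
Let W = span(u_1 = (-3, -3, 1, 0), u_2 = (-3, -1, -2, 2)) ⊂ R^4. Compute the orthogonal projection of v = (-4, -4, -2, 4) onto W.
proj_W(v) = (-642/121, -30/11, -254/121, 312/121)

Set up U = [u_1 | ... | u_2] ∈ R^(4×2). The projector onto W = col(U) is P = U (U^T U)^(-1) U^T.
Compute U^T U =
  [19, 10]
  [10, 18],
and U^T v = (22, 28).
Solve U^T U · c = U^T v for the coefficients: c = (58/121, 156/121). The projection is proj_W(v) = U c.
Check: (v - proj_W(v)) · u_1 = 0  (should be 0).
Check: (v - proj_W(v)) · u_2 = 0  (should be 0).
Result: proj_W(v) = (-642/121, -30/11, -254/121, 312/121).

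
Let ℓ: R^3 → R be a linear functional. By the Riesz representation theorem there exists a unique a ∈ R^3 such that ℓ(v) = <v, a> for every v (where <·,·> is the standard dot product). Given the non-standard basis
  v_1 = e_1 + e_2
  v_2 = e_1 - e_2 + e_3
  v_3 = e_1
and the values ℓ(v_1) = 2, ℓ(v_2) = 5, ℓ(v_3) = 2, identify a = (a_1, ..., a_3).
a = (2, 0, 3)

Write a = (a_1, ..., a_3) in the standard basis. For each basis vector v_i, ℓ(v_i) = <v_i, a> is a linear equation in the a_j's. Collect the n equations into a matrix system V a = ℓ, where row i of V is v_i (expressed in the standard basis). Since V is invertible (lower-triangular with 1s on the diagonal, up to permutation), solve by back-substitution:
  V =
[[1, 1, 0],
 [1, -1, 1],
 [1, 0, 0]]
  V a = (2, 5, 2)
Solving gives a = (2, 0, 3).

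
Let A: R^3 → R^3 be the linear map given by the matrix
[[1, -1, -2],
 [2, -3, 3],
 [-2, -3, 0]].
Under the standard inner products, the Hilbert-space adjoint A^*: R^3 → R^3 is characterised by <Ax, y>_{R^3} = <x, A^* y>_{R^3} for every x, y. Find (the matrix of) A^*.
A^* = A^T =
[[1, 2, -2],
 [-1, -3, -3],
 [-2, 3, 0]]

For real matrices with standard dot products, the defining identity <Ax, y> = <x, A^* y> gives (Ax)^T y = x^T (A^*) y, i.e. x^T A^T y = x^T (A^*) y. Since this holds for all x, y, we must have A^* = A^T. Therefore
A^* =
[[1, 2, -2],
 [-1, -3, -3],
 [-2, 3, 0]].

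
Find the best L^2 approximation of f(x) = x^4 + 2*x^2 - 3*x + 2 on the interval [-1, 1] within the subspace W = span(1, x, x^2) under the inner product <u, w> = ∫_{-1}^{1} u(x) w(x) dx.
g(x) = 20*x^2/7 - 3*x + 67/35

The best approximation g ∈ W is the orthogonal projection of f onto W. Writing g = a_0 + a_1 x + a_2 x^2, the coefficients solve the normal equations G · a = b where
  G_{ij} = <φ_i, φ_j> and b_i = <f, φ_i>, with φ_0 = 1, φ_1 = x, φ_2 = x^2.
G =
  [2, 0, 2/3]
  [0, 2/3, 0]
  [2/3, 0, 2/5],
b = (86/15, -2, 254/105).
Solving gives a_0 = 67/35, a_1 = -3, a_2 = 20/7, so
  g(x) = 20*x^2/7 - 3*x + 67/35.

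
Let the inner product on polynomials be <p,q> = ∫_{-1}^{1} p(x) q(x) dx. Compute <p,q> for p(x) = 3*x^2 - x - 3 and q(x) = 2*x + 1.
<p,q> = -16/3

Expand the product: p(x)·q(x) = 6*x^3 + x^2 - 7*x - 3.
∫_{-1}^{1} of each monomial x^k gives [2/(k+1) if k even, 0 if k odd]. Integrating term-by-term (or equivalently evaluating the antiderivative F(x) = 3*x^4/2 + x^3/3 - 7*x^2/2 - 3*x at the endpoints):
  F(1) − F(−1) = -14/3 − (2/3) = -16/3.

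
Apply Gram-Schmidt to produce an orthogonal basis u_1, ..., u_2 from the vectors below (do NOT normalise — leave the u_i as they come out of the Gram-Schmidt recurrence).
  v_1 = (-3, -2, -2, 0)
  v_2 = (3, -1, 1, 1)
Orthogonal basis:
  u_1 = (-3, -2, -2, 0)
  u_2 = (24/17, -35/17, -1/17, 1)

Apply the Gram-Schmidt recurrence
  u_1 = v_1
  u_i = v_i − Σ_{j<i} ((v_i · u_j) / (u_j · u_j)) · u_j.

Step by step this gives:
  u_1 = (-3, -2, -2, 0)
  u_2 = (24/17, -35/17, -1/17, 1)

Orthogonality check:
  u_2 · u_1 = 0 (should be 0)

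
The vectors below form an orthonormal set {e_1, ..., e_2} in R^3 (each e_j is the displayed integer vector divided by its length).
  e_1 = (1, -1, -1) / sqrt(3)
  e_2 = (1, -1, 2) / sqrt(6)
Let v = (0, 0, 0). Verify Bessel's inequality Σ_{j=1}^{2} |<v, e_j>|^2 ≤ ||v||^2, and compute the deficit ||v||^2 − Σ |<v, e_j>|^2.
Σ |<v, e_j>|^2 = 0; ||v||^2 = 0; deficit = 0

Write each e_j = u_j / sqrt(<u_j, u_j>) where u_j is the displayed integer vector. Then <v, e_j> = <v, u_j> / sqrt(<u_j, u_j>), so |<v, e_j>|^2 = <v, u_j>^2 / <u_j, u_j>.
Coefficients: <v, e_1> = 0/sqrt(3), <v, e_2> = 0/sqrt(6).
Square and sum: Σ |<v, e_j>|^2 = 0.
Compute ||v||^2 = v·v = 0.
Deficit = 0 − 0 = 0 ≥ 0, confirming Bessel's inequality. (The deficit equals ||v − Σ <v,e_j> e_j||^2, the squared distance from v to span{e_j}.)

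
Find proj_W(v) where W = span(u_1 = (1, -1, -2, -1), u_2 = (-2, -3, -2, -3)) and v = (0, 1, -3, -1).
proj_W(v) = (60/59, -45/59, -102/59, -45/59)

Set up U = [u_1 | ... | u_2] ∈ R^(4×2). The projector onto W = col(U) is P = U (U^T U)^(-1) U^T.
Compute U^T U =
  [7, 8]
  [8, 26],
and U^T v = (6, 6).
Solve U^T U · c = U^T v for the coefficients: c = (54/59, -3/59). The projection is proj_W(v) = U c.
Check: (v - proj_W(v)) · u_1 = 0  (should be 0).
Check: (v - proj_W(v)) · u_2 = 0  (should be 0).
Result: proj_W(v) = (60/59, -45/59, -102/59, -45/59).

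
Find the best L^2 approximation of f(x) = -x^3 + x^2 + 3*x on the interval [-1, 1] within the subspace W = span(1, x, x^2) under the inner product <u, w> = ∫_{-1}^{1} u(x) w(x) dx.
g(x) = x^2 + 12*x/5

The best approximation g ∈ W is the orthogonal projection of f onto W. Writing g = a_0 + a_1 x + a_2 x^2, the coefficients solve the normal equations G · a = b where
  G_{ij} = <φ_i, φ_j> and b_i = <f, φ_i>, with φ_0 = 1, φ_1 = x, φ_2 = x^2.
G =
  [2, 0, 2/3]
  [0, 2/3, 0]
  [2/3, 0, 2/5],
b = (2/3, 8/5, 2/5).
Solving gives a_0 = 0, a_1 = 12/5, a_2 = 1, so
  g(x) = x^2 + 12*x/5.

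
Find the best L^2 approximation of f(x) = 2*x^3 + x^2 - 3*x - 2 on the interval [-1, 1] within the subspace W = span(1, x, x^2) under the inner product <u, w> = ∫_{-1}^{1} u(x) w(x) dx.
g(x) = x^2 - 9*x/5 - 2

The best approximation g ∈ W is the orthogonal projection of f onto W. Writing g = a_0 + a_1 x + a_2 x^2, the coefficients solve the normal equations G · a = b where
  G_{ij} = <φ_i, φ_j> and b_i = <f, φ_i>, with φ_0 = 1, φ_1 = x, φ_2 = x^2.
G =
  [2, 0, 2/3]
  [0, 2/3, 0]
  [2/3, 0, 2/5],
b = (-10/3, -6/5, -14/15).
Solving gives a_0 = -2, a_1 = -9/5, a_2 = 1, so
  g(x) = x^2 - 9*x/5 - 2.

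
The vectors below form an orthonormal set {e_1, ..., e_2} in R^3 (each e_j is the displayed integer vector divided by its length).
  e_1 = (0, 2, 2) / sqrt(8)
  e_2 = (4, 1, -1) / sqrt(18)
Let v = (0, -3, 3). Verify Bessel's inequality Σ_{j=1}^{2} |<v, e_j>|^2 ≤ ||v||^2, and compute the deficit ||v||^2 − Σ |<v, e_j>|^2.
Σ |<v, e_j>|^2 = 2; ||v||^2 = 18; deficit = 16

Write each e_j = u_j / sqrt(<u_j, u_j>) where u_j is the displayed integer vector. Then <v, e_j> = <v, u_j> / sqrt(<u_j, u_j>), so |<v, e_j>|^2 = <v, u_j>^2 / <u_j, u_j>.
Coefficients: <v, e_1> = 0/sqrt(8), <v, e_2> = -6/sqrt(18).
Square and sum: Σ |<v, e_j>|^2 = 2.
Compute ||v||^2 = v·v = 18.
Deficit = 18 − 2 = 16 ≥ 0, confirming Bessel's inequality. (The deficit equals ||v − Σ <v,e_j> e_j||^2, the squared distance from v to span{e_j}.)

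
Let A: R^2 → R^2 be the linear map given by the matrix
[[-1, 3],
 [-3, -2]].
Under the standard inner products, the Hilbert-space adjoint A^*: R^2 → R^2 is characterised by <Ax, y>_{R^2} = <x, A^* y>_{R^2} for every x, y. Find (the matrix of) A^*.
A^* = A^T =
[[-1, -3],
 [3, -2]]

For real matrices with standard dot products, the defining identity <Ax, y> = <x, A^* y> gives (Ax)^T y = x^T (A^*) y, i.e. x^T A^T y = x^T (A^*) y. Since this holds for all x, y, we must have A^* = A^T. Therefore
A^* =
[[-1, -3],
 [3, -2]].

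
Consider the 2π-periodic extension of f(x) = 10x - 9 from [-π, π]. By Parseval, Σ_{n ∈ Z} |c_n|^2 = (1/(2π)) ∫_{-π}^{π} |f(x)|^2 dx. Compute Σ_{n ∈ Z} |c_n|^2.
Σ |c_n|^2 = 100π^2/3 + 81

Expand and integrate term by term over [-π, π]:
  ∫ (10x)^2 dx = 100·(2π^3/3); ∫ 2·10·(-9)·x dx = 0 (odd integrand); ∫ (-9)^2 dx = 81·2π.
So (1/(2π)) ∫_{-π}^{π} (10x - 9)^2 dx = 100π^2/3 + 81 = 100π^2/3 + 81.
Parseval ⇒ Σ |c_n|^2 = 100π^2/3 + 81.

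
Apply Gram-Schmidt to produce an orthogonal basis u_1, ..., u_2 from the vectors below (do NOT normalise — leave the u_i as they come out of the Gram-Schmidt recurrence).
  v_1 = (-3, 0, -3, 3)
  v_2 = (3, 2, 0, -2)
Orthogonal basis:
  u_1 = (-3, 0, -3, 3)
  u_2 = (4/3, 2, -5/3, -1/3)

Apply the Gram-Schmidt recurrence
  u_1 = v_1
  u_i = v_i − Σ_{j<i} ((v_i · u_j) / (u_j · u_j)) · u_j.

Step by step this gives:
  u_1 = (-3, 0, -3, 3)
  u_2 = (4/3, 2, -5/3, -1/3)

Orthogonality check:
  u_2 · u_1 = 0 (should be 0)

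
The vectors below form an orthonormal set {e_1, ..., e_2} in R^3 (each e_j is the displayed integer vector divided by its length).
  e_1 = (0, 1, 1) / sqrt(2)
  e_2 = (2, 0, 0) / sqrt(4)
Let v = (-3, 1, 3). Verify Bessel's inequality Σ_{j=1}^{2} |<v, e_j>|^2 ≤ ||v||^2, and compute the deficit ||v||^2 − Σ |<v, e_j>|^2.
Σ |<v, e_j>|^2 = 17; ||v||^2 = 19; deficit = 2

Write each e_j = u_j / sqrt(<u_j, u_j>) where u_j is the displayed integer vector. Then <v, e_j> = <v, u_j> / sqrt(<u_j, u_j>), so |<v, e_j>|^2 = <v, u_j>^2 / <u_j, u_j>.
Coefficients: <v, e_1> = 4/sqrt(2), <v, e_2> = -6/sqrt(4).
Square and sum: Σ |<v, e_j>|^2 = 17.
Compute ||v||^2 = v·v = 19.
Deficit = 19 − 17 = 2 ≥ 0, confirming Bessel's inequality. (The deficit equals ||v − Σ <v,e_j> e_j||^2, the squared distance from v to span{e_j}.)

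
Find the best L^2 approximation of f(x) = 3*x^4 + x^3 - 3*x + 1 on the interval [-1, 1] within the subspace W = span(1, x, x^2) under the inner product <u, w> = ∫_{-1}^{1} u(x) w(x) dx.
g(x) = 18*x^2/7 - 12*x/5 + 26/35

The best approximation g ∈ W is the orthogonal projection of f onto W. Writing g = a_0 + a_1 x + a_2 x^2, the coefficients solve the normal equations G · a = b where
  G_{ij} = <φ_i, φ_j> and b_i = <f, φ_i>, with φ_0 = 1, φ_1 = x, φ_2 = x^2.
G =
  [2, 0, 2/3]
  [0, 2/3, 0]
  [2/3, 0, 2/5],
b = (16/5, -8/5, 32/21).
Solving gives a_0 = 26/35, a_1 = -12/5, a_2 = 18/7, so
  g(x) = 18*x^2/7 - 12*x/5 + 26/35.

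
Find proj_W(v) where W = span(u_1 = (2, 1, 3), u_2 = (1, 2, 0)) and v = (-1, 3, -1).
proj_W(v) = (1/3, 7/3, -5/3)

Set up U = [u_1 | ... | u_2] ∈ R^(3×2). The projector onto W = col(U) is P = U (U^T U)^(-1) U^T.
Compute U^T U =
  [14, 4]
  [4, 5],
and U^T v = (-2, 5).
Solve U^T U · c = U^T v for the coefficients: c = (-5/9, 13/9). The projection is proj_W(v) = U c.
Check: (v - proj_W(v)) · u_1 = 0  (should be 0).
Check: (v - proj_W(v)) · u_2 = 0  (should be 0).
Result: proj_W(v) = (1/3, 7/3, -5/3).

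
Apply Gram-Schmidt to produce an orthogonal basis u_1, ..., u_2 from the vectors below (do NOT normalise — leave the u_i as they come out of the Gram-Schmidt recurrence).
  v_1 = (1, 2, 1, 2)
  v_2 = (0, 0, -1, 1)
Orthogonal basis:
  u_1 = (1, 2, 1, 2)
  u_2 = (-1/10, -1/5, -11/10, 4/5)

Apply the Gram-Schmidt recurrence
  u_1 = v_1
  u_i = v_i − Σ_{j<i} ((v_i · u_j) / (u_j · u_j)) · u_j.

Step by step this gives:
  u_1 = (1, 2, 1, 2)
  u_2 = (-1/10, -1/5, -11/10, 4/5)

Orthogonality check:
  u_2 · u_1 = 0 (should be 0)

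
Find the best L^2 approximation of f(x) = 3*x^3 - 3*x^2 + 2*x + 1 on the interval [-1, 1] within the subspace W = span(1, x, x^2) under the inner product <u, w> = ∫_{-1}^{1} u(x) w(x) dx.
g(x) = -3*x^2 + 19*x/5 + 1

The best approximation g ∈ W is the orthogonal projection of f onto W. Writing g = a_0 + a_1 x + a_2 x^2, the coefficients solve the normal equations G · a = b where
  G_{ij} = <φ_i, φ_j> and b_i = <f, φ_i>, with φ_0 = 1, φ_1 = x, φ_2 = x^2.
G =
  [2, 0, 2/3]
  [0, 2/3, 0]
  [2/3, 0, 2/5],
b = (0, 38/15, -8/15).
Solving gives a_0 = 1, a_1 = 19/5, a_2 = -3, so
  g(x) = -3*x^2 + 19*x/5 + 1.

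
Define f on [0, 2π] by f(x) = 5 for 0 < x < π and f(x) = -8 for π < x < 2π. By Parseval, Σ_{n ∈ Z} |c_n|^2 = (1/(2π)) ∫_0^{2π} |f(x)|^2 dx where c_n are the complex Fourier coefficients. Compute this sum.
Σ |c_n|^2 = 89/2

Parseval equates the L^2 energy of f (normalised by 1/(2π)) with the ℓ^2 sum of its Fourier coefficients: (1/(2π)) ∫_0^{2π} |f|^2 = Σ |c_n|^2.
Compute the left side: (1/(2π)) [∫_0^π 5^2 dx + ∫_π^{2π} (-8)^2 dx] = (1/(2π)) · (25π + 64π) = (25 + 64)/2 = 89/2.
So Σ_{n ∈ Z} |c_n|^2 = 89/2.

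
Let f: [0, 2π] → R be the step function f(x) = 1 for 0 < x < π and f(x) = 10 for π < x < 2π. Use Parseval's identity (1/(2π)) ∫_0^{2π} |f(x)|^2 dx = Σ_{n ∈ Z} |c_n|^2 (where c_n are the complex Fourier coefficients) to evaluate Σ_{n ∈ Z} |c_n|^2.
Σ |c_n|^2 = 101/2

Parseval equates the L^2 energy of f (normalised by 1/(2π)) with the ℓ^2 sum of its Fourier coefficients: (1/(2π)) ∫_0^{2π} |f|^2 = Σ |c_n|^2.
Compute the left side: (1/(2π)) [∫_0^π 1^2 dx + ∫_π^{2π} 10^2 dx] = (1/(2π)) · (1π + 100π) = (1 + 100)/2 = 101/2.
So Σ_{n ∈ Z} |c_n|^2 = 101/2.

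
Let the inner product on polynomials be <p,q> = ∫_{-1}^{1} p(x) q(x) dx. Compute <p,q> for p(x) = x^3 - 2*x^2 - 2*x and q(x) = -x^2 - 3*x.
<p,q> = 18/5

Expand the product: p(x)·q(x) = -x^5 - x^4 + 8*x^3 + 6*x^2.
∫_{-1}^{1} of each monomial x^k gives [2/(k+1) if k even, 0 if k odd]. Integrating term-by-term (or equivalently evaluating the antiderivative F(x) = -x^6/6 - x^5/5 + 2*x^4 + 2*x^3 at the endpoints):
  F(1) − F(−1) = 109/30 − (1/30) = 18/5.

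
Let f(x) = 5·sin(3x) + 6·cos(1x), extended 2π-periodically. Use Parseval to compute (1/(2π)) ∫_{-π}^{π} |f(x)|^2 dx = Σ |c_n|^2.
Σ |c_n|^2 = 61/2

Expand |f|^2 and use orthogonality of {sin(nx), cos(mx)} on [-π, π]:
  ∫_{-π}^{π} sin(nx)^2 dx = π, ∫ cos(mx)^2 dx = π, and cross terms integrate to 0.
So ∫_{-π}^{π} f(x)^2 dx = 5^2 · π + 6^2 · π = (25 + 36)π.
Divide by 2π: (25 + 36)/2 = 61/2.
By Parseval, this equals Σ |c_n|^2.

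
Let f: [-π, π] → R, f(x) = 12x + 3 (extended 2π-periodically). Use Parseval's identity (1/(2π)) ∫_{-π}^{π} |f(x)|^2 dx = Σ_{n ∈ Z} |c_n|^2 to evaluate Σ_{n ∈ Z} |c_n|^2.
Σ |c_n|^2 = 48π^2 + 9

Expand and integrate term by term over [-π, π]:
  ∫ (12x)^2 dx = 144·(2π^3/3); ∫ 2·12·(3)·x dx = 0 (odd integrand); ∫ 3^2 dx = 9·2π.
So (1/(2π)) ∫_{-π}^{π} (12x + 3)^2 dx = 144π^2/3 + 9 = 48π^2 + 9.
Parseval ⇒ Σ |c_n|^2 = 48π^2 + 9.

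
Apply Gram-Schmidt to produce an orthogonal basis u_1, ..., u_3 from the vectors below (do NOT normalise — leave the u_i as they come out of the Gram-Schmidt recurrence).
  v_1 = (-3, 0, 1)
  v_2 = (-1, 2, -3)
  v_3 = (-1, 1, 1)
Orthogonal basis:
  u_1 = (-3, 0, 1)
  u_2 = (-1, 2, -3)
  u_3 = (1/5, 1, 3/5)

Apply the Gram-Schmidt recurrence
  u_1 = v_1
  u_i = v_i − Σ_{j<i} ((v_i · u_j) / (u_j · u_j)) · u_j.

Step by step this gives:
  u_1 = (-3, 0, 1)
  u_2 = (-1, 2, -3)
  u_3 = (1/5, 1, 3/5)

Orthogonality check:
  u_2 · u_1 = 0 (should be 0)
  u_3 · u_1 = 0 (should be 0)
  u_3 · u_2 = 0 (should be 0)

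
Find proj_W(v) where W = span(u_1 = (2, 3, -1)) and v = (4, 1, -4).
proj_W(v) = (15/7, 45/14, -15/14)

Set up U = [u_1 | ... | u_1] ∈ R^(3×1). The projector onto W = col(U) is P = U (U^T U)^(-1) U^T.
Compute U^T U =
  [14],
and U^T v = (15).
Solve U^T U · c = U^T v for the coefficients: c = (15/14). The projection is proj_W(v) = U c.
Check: (v - proj_W(v)) · u_1 = 0  (should be 0).
Result: proj_W(v) = (15/7, 45/14, -15/14).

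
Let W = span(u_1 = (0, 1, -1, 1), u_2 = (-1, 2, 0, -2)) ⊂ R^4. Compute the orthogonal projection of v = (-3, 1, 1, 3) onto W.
proj_W(v) = (1/9, 7/9, -1, 11/9)

Set up U = [u_1 | ... | u_2] ∈ R^(4×2). The projector onto W = col(U) is P = U (U^T U)^(-1) U^T.
Compute U^T U =
  [3, 0]
  [0, 9],
and U^T v = (3, -1).
Solve U^T U · c = U^T v for the coefficients: c = (1, -1/9). The projection is proj_W(v) = U c.
Check: (v - proj_W(v)) · u_1 = 0  (should be 0).
Check: (v - proj_W(v)) · u_2 = 0  (should be 0).
Result: proj_W(v) = (1/9, 7/9, -1, 11/9).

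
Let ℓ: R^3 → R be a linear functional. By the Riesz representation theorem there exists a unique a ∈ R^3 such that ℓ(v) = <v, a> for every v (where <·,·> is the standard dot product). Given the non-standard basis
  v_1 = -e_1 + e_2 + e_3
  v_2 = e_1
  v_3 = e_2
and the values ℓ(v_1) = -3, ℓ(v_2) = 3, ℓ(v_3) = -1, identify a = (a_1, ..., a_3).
a = (3, -1, 1)

Write a = (a_1, ..., a_3) in the standard basis. For each basis vector v_i, ℓ(v_i) = <v_i, a> is a linear equation in the a_j's. Collect the n equations into a matrix system V a = ℓ, where row i of V is v_i (expressed in the standard basis). Since V is invertible (lower-triangular with 1s on the diagonal, up to permutation), solve by back-substitution:
  V =
[[-1, 1, 1],
 [1, 0, 0],
 [0, 1, 0]]
  V a = (-3, 3, -1)
Solving gives a = (3, -1, 1).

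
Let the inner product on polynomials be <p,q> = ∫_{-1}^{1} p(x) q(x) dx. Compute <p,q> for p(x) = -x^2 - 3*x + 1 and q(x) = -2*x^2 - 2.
<p,q> = -16/5

Expand the product: p(x)·q(x) = 2*x^4 + 6*x^3 + 6*x - 2.
∫_{-1}^{1} of each monomial x^k gives [2/(k+1) if k even, 0 if k odd]. Integrating term-by-term (or equivalently evaluating the antiderivative F(x) = 2*x^5/5 + 3*x^4/2 + 3*x^2 - 2*x at the endpoints):
  F(1) − F(−1) = 29/10 − (61/10) = -16/5.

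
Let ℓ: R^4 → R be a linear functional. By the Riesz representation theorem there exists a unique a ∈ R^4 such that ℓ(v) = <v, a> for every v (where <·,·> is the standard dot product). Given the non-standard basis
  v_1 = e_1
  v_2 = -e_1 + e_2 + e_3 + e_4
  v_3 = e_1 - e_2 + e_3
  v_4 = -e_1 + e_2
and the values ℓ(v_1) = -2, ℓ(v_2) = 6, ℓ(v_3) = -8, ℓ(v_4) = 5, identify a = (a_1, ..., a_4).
a = (-2, 3, -3, 4)

Write a = (a_1, ..., a_4) in the standard basis. For each basis vector v_i, ℓ(v_i) = <v_i, a> is a linear equation in the a_j's. Collect the n equations into a matrix system V a = ℓ, where row i of V is v_i (expressed in the standard basis). Since V is invertible (lower-triangular with 1s on the diagonal, up to permutation), solve by back-substitution:
  V =
[[1, 0, 0, 0],
 [-1, 1, 1, 1],
 [1, -1, 1, 0],
 [-1, 1, 0, 0]]
  V a = (-2, 6, -8, 5)
Solving gives a = (-2, 3, -3, 4).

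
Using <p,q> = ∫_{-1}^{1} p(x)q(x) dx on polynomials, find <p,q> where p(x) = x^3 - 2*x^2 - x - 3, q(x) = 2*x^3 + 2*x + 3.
<p,q> = -478/21

Expand the product: p(x)·q(x) = 2*x^6 - 4*x^5 - 7*x^3 - 8*x^2 - 9*x - 9.
∫_{-1}^{1} of each monomial x^k gives [2/(k+1) if k even, 0 if k odd]. Integrating term-by-term (or equivalently evaluating the antiderivative F(x) = 2*x^7/7 - 2*x^6/3 - 7*x^4/4 - 8*x^3/3 - 9*x^2/2 - 9*x at the endpoints):
  F(1) − F(−1) = -1537/84 − (125/28) = -478/21.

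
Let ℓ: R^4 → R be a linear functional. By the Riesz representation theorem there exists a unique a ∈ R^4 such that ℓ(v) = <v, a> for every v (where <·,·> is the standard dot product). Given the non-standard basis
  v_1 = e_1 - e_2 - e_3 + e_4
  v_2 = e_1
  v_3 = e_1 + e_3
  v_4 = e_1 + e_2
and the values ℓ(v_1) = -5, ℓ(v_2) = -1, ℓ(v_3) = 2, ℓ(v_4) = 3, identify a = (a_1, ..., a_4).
a = (-1, 4, 3, 3)

Write a = (a_1, ..., a_4) in the standard basis. For each basis vector v_i, ℓ(v_i) = <v_i, a> is a linear equation in the a_j's. Collect the n equations into a matrix system V a = ℓ, where row i of V is v_i (expressed in the standard basis). Since V is invertible (lower-triangular with 1s on the diagonal, up to permutation), solve by back-substitution:
  V =
[[1, -1, -1, 1],
 [1, 0, 0, 0],
 [1, 0, 1, 0],
 [1, 1, 0, 0]]
  V a = (-5, -1, 2, 3)
Solving gives a = (-1, 4, 3, 3).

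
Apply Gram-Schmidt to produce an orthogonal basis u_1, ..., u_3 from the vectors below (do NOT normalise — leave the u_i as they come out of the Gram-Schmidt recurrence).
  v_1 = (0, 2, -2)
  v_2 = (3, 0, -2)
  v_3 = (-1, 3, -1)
Orthogonal basis:
  u_1 = (0, 2, -2)
  u_2 = (3, -1, -1)
  u_3 = (4/11, 6/11, 6/11)

Apply the Gram-Schmidt recurrence
  u_1 = v_1
  u_i = v_i − Σ_{j<i} ((v_i · u_j) / (u_j · u_j)) · u_j.

Step by step this gives:
  u_1 = (0, 2, -2)
  u_2 = (3, -1, -1)
  u_3 = (4/11, 6/11, 6/11)

Orthogonality check:
  u_2 · u_1 = 0 (should be 0)
  u_3 · u_1 = 0 (should be 0)
  u_3 · u_2 = 0 (should be 0)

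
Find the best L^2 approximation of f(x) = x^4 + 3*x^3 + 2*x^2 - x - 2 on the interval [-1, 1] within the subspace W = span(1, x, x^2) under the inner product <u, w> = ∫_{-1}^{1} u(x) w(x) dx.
g(x) = 20*x^2/7 + 4*x/5 - 73/35

The best approximation g ∈ W is the orthogonal projection of f onto W. Writing g = a_0 + a_1 x + a_2 x^2, the coefficients solve the normal equations G · a = b where
  G_{ij} = <φ_i, φ_j> and b_i = <f, φ_i>, with φ_0 = 1, φ_1 = x, φ_2 = x^2.
G =
  [2, 0, 2/3]
  [0, 2/3, 0]
  [2/3, 0, 2/5],
b = (-34/15, 8/15, -26/105).
Solving gives a_0 = -73/35, a_1 = 4/5, a_2 = 20/7, so
  g(x) = 20*x^2/7 + 4*x/5 - 73/35.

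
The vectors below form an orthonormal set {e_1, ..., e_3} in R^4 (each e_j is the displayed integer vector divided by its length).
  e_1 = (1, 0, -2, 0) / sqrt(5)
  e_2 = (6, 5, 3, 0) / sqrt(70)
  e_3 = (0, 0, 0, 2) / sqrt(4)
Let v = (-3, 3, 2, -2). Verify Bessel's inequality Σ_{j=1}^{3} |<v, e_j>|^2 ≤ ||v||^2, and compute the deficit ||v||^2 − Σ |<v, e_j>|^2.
Σ |<v, e_j>|^2 = 195/14; ||v||^2 = 26; deficit = 169/14

Write each e_j = u_j / sqrt(<u_j, u_j>) where u_j is the displayed integer vector. Then <v, e_j> = <v, u_j> / sqrt(<u_j, u_j>), so |<v, e_j>|^2 = <v, u_j>^2 / <u_j, u_j>.
Coefficients: <v, e_1> = -7/sqrt(5), <v, e_2> = 3/sqrt(70), <v, e_3> = -4/sqrt(4).
Square and sum: Σ |<v, e_j>|^2 = 195/14.
Compute ||v||^2 = v·v = 26.
Deficit = 26 − 195/14 = 169/14 ≥ 0, confirming Bessel's inequality. (The deficit equals ||v − Σ <v,e_j> e_j||^2, the squared distance from v to span{e_j}.)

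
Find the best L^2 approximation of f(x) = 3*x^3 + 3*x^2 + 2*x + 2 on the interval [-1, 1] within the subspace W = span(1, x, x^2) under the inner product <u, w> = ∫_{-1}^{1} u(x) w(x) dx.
g(x) = 3*x^2 + 19*x/5 + 2

The best approximation g ∈ W is the orthogonal projection of f onto W. Writing g = a_0 + a_1 x + a_2 x^2, the coefficients solve the normal equations G · a = b where
  G_{ij} = <φ_i, φ_j> and b_i = <f, φ_i>, with φ_0 = 1, φ_1 = x, φ_2 = x^2.
G =
  [2, 0, 2/3]
  [0, 2/3, 0]
  [2/3, 0, 2/5],
b = (6, 38/15, 38/15).
Solving gives a_0 = 2, a_1 = 19/5, a_2 = 3, so
  g(x) = 3*x^2 + 19*x/5 + 2.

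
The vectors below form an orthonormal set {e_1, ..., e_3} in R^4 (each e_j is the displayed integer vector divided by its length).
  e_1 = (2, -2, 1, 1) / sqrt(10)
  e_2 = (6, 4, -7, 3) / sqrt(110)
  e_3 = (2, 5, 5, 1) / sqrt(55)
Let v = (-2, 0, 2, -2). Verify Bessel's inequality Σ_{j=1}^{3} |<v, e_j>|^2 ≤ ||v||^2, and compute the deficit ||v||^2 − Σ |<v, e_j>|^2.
Σ |<v, e_j>|^2 = 56/5; ||v||^2 = 12; deficit = 4/5

Write each e_j = u_j / sqrt(<u_j, u_j>) where u_j is the displayed integer vector. Then <v, e_j> = <v, u_j> / sqrt(<u_j, u_j>), so |<v, e_j>|^2 = <v, u_j>^2 / <u_j, u_j>.
Coefficients: <v, e_1> = -4/sqrt(10), <v, e_2> = -32/sqrt(110), <v, e_3> = 4/sqrt(55).
Square and sum: Σ |<v, e_j>|^2 = 56/5.
Compute ||v||^2 = v·v = 12.
Deficit = 12 − 56/5 = 4/5 ≥ 0, confirming Bessel's inequality. (The deficit equals ||v − Σ <v,e_j> e_j||^2, the squared distance from v to span{e_j}.)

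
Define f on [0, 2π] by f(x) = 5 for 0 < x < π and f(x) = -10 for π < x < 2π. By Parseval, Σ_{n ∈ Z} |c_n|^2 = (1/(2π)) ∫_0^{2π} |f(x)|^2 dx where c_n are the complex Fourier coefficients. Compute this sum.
Σ |c_n|^2 = 125/2

Parseval equates the L^2 energy of f (normalised by 1/(2π)) with the ℓ^2 sum of its Fourier coefficients: (1/(2π)) ∫_0^{2π} |f|^2 = Σ |c_n|^2.
Compute the left side: (1/(2π)) [∫_0^π 5^2 dx + ∫_π^{2π} (-10)^2 dx] = (1/(2π)) · (25π + 100π) = (25 + 100)/2 = 125/2.
So Σ_{n ∈ Z} |c_n|^2 = 125/2.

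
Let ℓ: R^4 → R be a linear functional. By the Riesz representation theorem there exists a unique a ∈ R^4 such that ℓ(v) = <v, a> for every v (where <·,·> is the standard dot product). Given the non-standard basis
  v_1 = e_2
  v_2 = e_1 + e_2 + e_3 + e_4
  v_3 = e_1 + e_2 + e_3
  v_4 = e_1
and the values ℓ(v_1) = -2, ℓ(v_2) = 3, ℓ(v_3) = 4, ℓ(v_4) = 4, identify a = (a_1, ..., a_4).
a = (4, -2, 2, -1)

Write a = (a_1, ..., a_4) in the standard basis. For each basis vector v_i, ℓ(v_i) = <v_i, a> is a linear equation in the a_j's. Collect the n equations into a matrix system V a = ℓ, where row i of V is v_i (expressed in the standard basis). Since V is invertible (lower-triangular with 1s on the diagonal, up to permutation), solve by back-substitution:
  V =
[[0, 1, 0, 0],
 [1, 1, 1, 1],
 [1, 1, 1, 0],
 [1, 0, 0, 0]]
  V a = (-2, 3, 4, 4)
Solving gives a = (4, -2, 2, -1).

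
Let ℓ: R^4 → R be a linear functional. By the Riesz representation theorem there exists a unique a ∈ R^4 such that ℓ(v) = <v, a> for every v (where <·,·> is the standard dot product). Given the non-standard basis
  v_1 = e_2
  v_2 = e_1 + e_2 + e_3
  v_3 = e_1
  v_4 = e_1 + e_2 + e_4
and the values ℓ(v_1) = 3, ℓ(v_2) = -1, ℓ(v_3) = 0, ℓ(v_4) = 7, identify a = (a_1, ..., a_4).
a = (0, 3, -4, 4)

Write a = (a_1, ..., a_4) in the standard basis. For each basis vector v_i, ℓ(v_i) = <v_i, a> is a linear equation in the a_j's. Collect the n equations into a matrix system V a = ℓ, where row i of V is v_i (expressed in the standard basis). Since V is invertible (lower-triangular with 1s on the diagonal, up to permutation), solve by back-substitution:
  V =
[[0, 1, 0, 0],
 [1, 1, 1, 0],
 [1, 0, 0, 0],
 [1, 1, 0, 1]]
  V a = (3, -1, 0, 7)
Solving gives a = (0, 3, -4, 4).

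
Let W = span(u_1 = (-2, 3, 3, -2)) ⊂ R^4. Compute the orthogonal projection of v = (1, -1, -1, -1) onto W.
proj_W(v) = (6/13, -9/13, -9/13, 6/13)

Set up U = [u_1 | ... | u_1] ∈ R^(4×1). The projector onto W = col(U) is P = U (U^T U)^(-1) U^T.
Compute U^T U =
  [26],
and U^T v = (-6).
Solve U^T U · c = U^T v for the coefficients: c = (-3/13). The projection is proj_W(v) = U c.
Check: (v - proj_W(v)) · u_1 = 0  (should be 0).
Result: proj_W(v) = (6/13, -9/13, -9/13, 6/13).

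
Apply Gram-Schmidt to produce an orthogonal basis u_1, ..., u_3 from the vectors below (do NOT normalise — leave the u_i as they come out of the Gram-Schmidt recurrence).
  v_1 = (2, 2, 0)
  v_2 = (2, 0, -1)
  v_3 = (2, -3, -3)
Orthogonal basis:
  u_1 = (2, 2, 0)
  u_2 = (1, -1, -1)
  u_3 = (-1/6, 1/6, -1/3)

Apply the Gram-Schmidt recurrence
  u_1 = v_1
  u_i = v_i − Σ_{j<i} ((v_i · u_j) / (u_j · u_j)) · u_j.

Step by step this gives:
  u_1 = (2, 2, 0)
  u_2 = (1, -1, -1)
  u_3 = (-1/6, 1/6, -1/3)

Orthogonality check:
  u_2 · u_1 = 0 (should be 0)
  u_3 · u_1 = 0 (should be 0)
  u_3 · u_2 = 0 (should be 0)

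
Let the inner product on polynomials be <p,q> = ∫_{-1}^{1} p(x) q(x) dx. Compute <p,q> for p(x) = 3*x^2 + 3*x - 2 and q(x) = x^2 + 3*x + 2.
<p,q> = 28/15

Expand the product: p(x)·q(x) = 3*x^4 + 12*x^3 + 13*x^2 - 4.
∫_{-1}^{1} of each monomial x^k gives [2/(k+1) if k even, 0 if k odd]. Integrating term-by-term (or equivalently evaluating the antiderivative F(x) = 3*x^5/5 + 3*x^4 + 13*x^3/3 - 4*x at the endpoints):
  F(1) − F(−1) = 59/15 − (31/15) = 28/15.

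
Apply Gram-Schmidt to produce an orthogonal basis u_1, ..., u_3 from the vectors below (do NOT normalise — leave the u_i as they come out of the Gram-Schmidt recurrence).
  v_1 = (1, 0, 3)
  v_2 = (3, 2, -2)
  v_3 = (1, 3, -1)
Orthogonal basis:
  u_1 = (1, 0, 3)
  u_2 = (33/10, 2, -11/10)
  u_3 = (-150/161, 275/161, 50/161)

Apply the Gram-Schmidt recurrence
  u_1 = v_1
  u_i = v_i − Σ_{j<i} ((v_i · u_j) / (u_j · u_j)) · u_j.

Step by step this gives:
  u_1 = (1, 0, 3)
  u_2 = (33/10, 2, -11/10)
  u_3 = (-150/161, 275/161, 50/161)

Orthogonality check:
  u_2 · u_1 = 0 (should be 0)
  u_3 · u_1 = 0 (should be 0)
  u_3 · u_2 = 0 (should be 0)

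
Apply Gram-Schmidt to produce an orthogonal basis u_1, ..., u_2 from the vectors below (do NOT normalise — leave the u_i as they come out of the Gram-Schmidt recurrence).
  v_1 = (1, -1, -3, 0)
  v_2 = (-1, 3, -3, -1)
Orthogonal basis:
  u_1 = (1, -1, -3, 0)
  u_2 = (-16/11, 38/11, -18/11, -1)

Apply the Gram-Schmidt recurrence
  u_1 = v_1
  u_i = v_i − Σ_{j<i} ((v_i · u_j) / (u_j · u_j)) · u_j.

Step by step this gives:
  u_1 = (1, -1, -3, 0)
  u_2 = (-16/11, 38/11, -18/11, -1)

Orthogonality check:
  u_2 · u_1 = 0 (should be 0)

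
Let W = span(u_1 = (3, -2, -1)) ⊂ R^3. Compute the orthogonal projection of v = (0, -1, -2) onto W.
proj_W(v) = (6/7, -4/7, -2/7)

Set up U = [u_1 | ... | u_1] ∈ R^(3×1). The projector onto W = col(U) is P = U (U^T U)^(-1) U^T.
Compute U^T U =
  [14],
and U^T v = (4).
Solve U^T U · c = U^T v for the coefficients: c = (2/7). The projection is proj_W(v) = U c.
Check: (v - proj_W(v)) · u_1 = 0  (should be 0).
Result: proj_W(v) = (6/7, -4/7, -2/7).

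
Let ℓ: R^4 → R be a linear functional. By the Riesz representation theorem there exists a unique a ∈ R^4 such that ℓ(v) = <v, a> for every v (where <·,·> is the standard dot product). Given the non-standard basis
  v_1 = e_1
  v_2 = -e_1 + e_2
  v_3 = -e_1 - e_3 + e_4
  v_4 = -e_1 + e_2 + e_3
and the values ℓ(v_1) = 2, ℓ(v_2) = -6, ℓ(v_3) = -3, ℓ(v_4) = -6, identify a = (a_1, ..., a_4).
a = (2, -4, 0, -1)

Write a = (a_1, ..., a_4) in the standard basis. For each basis vector v_i, ℓ(v_i) = <v_i, a> is a linear equation in the a_j's. Collect the n equations into a matrix system V a = ℓ, where row i of V is v_i (expressed in the standard basis). Since V is invertible (lower-triangular with 1s on the diagonal, up to permutation), solve by back-substitution:
  V =
[[1, 0, 0, 0],
 [-1, 1, 0, 0],
 [-1, 0, -1, 1],
 [-1, 1, 1, 0]]
  V a = (2, -6, -3, -6)
Solving gives a = (2, -4, 0, -1).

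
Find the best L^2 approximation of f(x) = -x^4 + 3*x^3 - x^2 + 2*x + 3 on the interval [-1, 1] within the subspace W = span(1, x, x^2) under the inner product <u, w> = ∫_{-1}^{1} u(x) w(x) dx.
g(x) = -13*x^2/7 + 19*x/5 + 108/35

The best approximation g ∈ W is the orthogonal projection of f onto W. Writing g = a_0 + a_1 x + a_2 x^2, the coefficients solve the normal equations G · a = b where
  G_{ij} = <φ_i, φ_j> and b_i = <f, φ_i>, with φ_0 = 1, φ_1 = x, φ_2 = x^2.
G =
  [2, 0, 2/3]
  [0, 2/3, 0]
  [2/3, 0, 2/5],
b = (74/15, 38/15, 46/35).
Solving gives a_0 = 108/35, a_1 = 19/5, a_2 = -13/7, so
  g(x) = -13*x^2/7 + 19*x/5 + 108/35.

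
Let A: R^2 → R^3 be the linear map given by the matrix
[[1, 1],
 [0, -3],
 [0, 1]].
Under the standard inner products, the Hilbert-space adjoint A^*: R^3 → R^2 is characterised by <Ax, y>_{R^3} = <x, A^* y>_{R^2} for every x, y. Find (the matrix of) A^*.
A^* = A^T =
[[1, 0, 0],
 [1, -3, 1]]

For real matrices with standard dot products, the defining identity <Ax, y> = <x, A^* y> gives (Ax)^T y = x^T (A^*) y, i.e. x^T A^T y = x^T (A^*) y. Since this holds for all x, y, we must have A^* = A^T. Therefore
A^* =
[[1, 0, 0],
 [1, -3, 1]].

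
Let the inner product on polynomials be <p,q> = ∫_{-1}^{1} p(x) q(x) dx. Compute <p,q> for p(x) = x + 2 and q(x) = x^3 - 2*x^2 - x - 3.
<p,q> = -224/15

Expand the product: p(x)·q(x) = x^4 - 5*x^2 - 5*x - 6.
∫_{-1}^{1} of each monomial x^k gives [2/(k+1) if k even, 0 if k odd]. Integrating term-by-term (or equivalently evaluating the antiderivative F(x) = x^5/5 - 5*x^3/3 - 5*x^2/2 - 6*x at the endpoints):
  F(1) − F(−1) = -299/30 − (149/30) = -224/15.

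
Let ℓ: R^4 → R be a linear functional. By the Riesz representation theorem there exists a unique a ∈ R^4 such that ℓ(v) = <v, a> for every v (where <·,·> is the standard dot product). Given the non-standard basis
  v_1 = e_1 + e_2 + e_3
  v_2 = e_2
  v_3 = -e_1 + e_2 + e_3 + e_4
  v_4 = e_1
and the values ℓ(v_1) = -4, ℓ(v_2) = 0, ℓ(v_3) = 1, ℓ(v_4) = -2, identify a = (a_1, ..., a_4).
a = (-2, 0, -2, 1)

Write a = (a_1, ..., a_4) in the standard basis. For each basis vector v_i, ℓ(v_i) = <v_i, a> is a linear equation in the a_j's. Collect the n equations into a matrix system V a = ℓ, where row i of V is v_i (expressed in the standard basis). Since V is invertible (lower-triangular with 1s on the diagonal, up to permutation), solve by back-substitution:
  V =
[[1, 1, 1, 0],
 [0, 1, 0, 0],
 [-1, 1, 1, 1],
 [1, 0, 0, 0]]
  V a = (-4, 0, 1, -2)
Solving gives a = (-2, 0, -2, 1).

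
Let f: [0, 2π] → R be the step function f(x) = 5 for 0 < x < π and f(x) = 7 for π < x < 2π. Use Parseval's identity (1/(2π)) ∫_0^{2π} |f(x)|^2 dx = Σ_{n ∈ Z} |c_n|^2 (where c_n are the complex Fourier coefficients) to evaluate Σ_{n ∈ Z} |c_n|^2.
Σ |c_n|^2 = 37

Parseval equates the L^2 energy of f (normalised by 1/(2π)) with the ℓ^2 sum of its Fourier coefficients: (1/(2π)) ∫_0^{2π} |f|^2 = Σ |c_n|^2.
Compute the left side: (1/(2π)) [∫_0^π 5^2 dx + ∫_π^{2π} 7^2 dx] = (1/(2π)) · (25π + 49π) = (25 + 49)/2 = 37.
So Σ_{n ∈ Z} |c_n|^2 = 37.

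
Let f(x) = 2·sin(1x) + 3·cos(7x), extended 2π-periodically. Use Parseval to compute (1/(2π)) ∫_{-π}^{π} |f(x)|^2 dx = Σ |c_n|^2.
Σ |c_n|^2 = 13/2

Expand |f|^2 and use orthogonality of {sin(nx), cos(mx)} on [-π, π]:
  ∫_{-π}^{π} sin(nx)^2 dx = π, ∫ cos(mx)^2 dx = π, and cross terms integrate to 0.
So ∫_{-π}^{π} f(x)^2 dx = 2^2 · π + 3^2 · π = (4 + 9)π.
Divide by 2π: (4 + 9)/2 = 13/2.
By Parseval, this equals Σ |c_n|^2.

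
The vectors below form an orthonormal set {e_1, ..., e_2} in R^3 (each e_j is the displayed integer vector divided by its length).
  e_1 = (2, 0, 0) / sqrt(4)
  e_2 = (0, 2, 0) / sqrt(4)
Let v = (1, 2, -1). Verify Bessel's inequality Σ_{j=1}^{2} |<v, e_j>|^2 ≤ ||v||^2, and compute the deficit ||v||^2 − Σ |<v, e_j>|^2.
Σ |<v, e_j>|^2 = 5; ||v||^2 = 6; deficit = 1

Write each e_j = u_j / sqrt(<u_j, u_j>) where u_j is the displayed integer vector. Then <v, e_j> = <v, u_j> / sqrt(<u_j, u_j>), so |<v, e_j>|^2 = <v, u_j>^2 / <u_j, u_j>.
Coefficients: <v, e_1> = 2/sqrt(4), <v, e_2> = 4/sqrt(4).
Square and sum: Σ |<v, e_j>|^2 = 5.
Compute ||v||^2 = v·v = 6.
Deficit = 6 − 5 = 1 ≥ 0, confirming Bessel's inequality. (The deficit equals ||v − Σ <v,e_j> e_j||^2, the squared distance from v to span{e_j}.)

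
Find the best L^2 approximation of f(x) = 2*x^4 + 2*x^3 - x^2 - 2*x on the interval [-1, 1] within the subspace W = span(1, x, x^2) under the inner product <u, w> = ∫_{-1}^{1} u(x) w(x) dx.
g(x) = 5*x^2/7 - 4*x/5 - 6/35

The best approximation g ∈ W is the orthogonal projection of f onto W. Writing g = a_0 + a_1 x + a_2 x^2, the coefficients solve the normal equations G · a = b where
  G_{ij} = <φ_i, φ_j> and b_i = <f, φ_i>, with φ_0 = 1, φ_1 = x, φ_2 = x^2.
G =
  [2, 0, 2/3]
  [0, 2/3, 0]
  [2/3, 0, 2/5],
b = (2/15, -8/15, 6/35).
Solving gives a_0 = -6/35, a_1 = -4/5, a_2 = 5/7, so
  g(x) = 5*x^2/7 - 4*x/5 - 6/35.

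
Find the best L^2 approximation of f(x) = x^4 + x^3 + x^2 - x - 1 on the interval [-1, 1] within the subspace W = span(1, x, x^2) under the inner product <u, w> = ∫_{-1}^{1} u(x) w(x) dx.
g(x) = 13*x^2/7 - 2*x/5 - 38/35

The best approximation g ∈ W is the orthogonal projection of f onto W. Writing g = a_0 + a_1 x + a_2 x^2, the coefficients solve the normal equations G · a = b where
  G_{ij} = <φ_i, φ_j> and b_i = <f, φ_i>, with φ_0 = 1, φ_1 = x, φ_2 = x^2.
G =
  [2, 0, 2/3]
  [0, 2/3, 0]
  [2/3, 0, 2/5],
b = (-14/15, -4/15, 2/105).
Solving gives a_0 = -38/35, a_1 = -2/5, a_2 = 13/7, so
  g(x) = 13*x^2/7 - 2*x/5 - 38/35.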